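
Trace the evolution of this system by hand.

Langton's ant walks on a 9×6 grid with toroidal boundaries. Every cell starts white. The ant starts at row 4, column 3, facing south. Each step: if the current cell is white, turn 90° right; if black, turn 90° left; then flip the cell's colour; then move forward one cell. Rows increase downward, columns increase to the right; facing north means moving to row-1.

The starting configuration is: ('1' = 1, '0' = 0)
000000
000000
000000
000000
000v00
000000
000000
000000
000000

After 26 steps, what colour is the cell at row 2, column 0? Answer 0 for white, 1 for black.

1

0) 000000
000000
000000
000000
000v00
000000
000000
000000
000000
1) 000000
000000
000000
000000
00<100
000000
000000
000000
000000
2) 000000
000000
000000
00^000
001100
000000
000000
000000
000000
3) 000000
000000
000000
001>00
001100
000000
000000
000000
000000
4) 000000
000000
000000
001100
001v00
000000
000000
000000
000000
5) 000000
000000
000000
001100
0010>0
000000
000000
000000
000000
6) 000000
000000
000000
001100
001010
0000v0
000000
000000
000000
7) 000000
000000
000000
001100
001010
000<10
000000
000000
000000
8) 000000
000000
000000
001100
001^10
000110
000000
000000
000000
9) 000000
000000
000000
001100
0011>0
000110
000000
000000
000000
10) 000000
000000
000000
0011^0
001100
000110
000000
000000
000000
11) 000000
000000
000000
00111>
001100
000110
000000
000000
000000
12) 000000
000000
000000
001111
00110v
000110
000000
000000
000000
13) 000000
000000
000000
001111
0011<1
000110
000000
000000
000000
14) 000000
000000
000000
0011^1
001111
000110
000000
000000
000000
15) 000000
000000
000000
001<01
001111
000110
000000
000000
000000
16) 000000
000000
000000
001001
001v11
000110
000000
000000
000000
17) 000000
000000
000000
001001
0010>1
000110
000000
000000
000000
18) 000000
000000
000000
0010^1
001001
000110
000000
000000
000000
19) 000000
000000
000000
00101>
001001
000110
000000
000000
000000
20) 000000
000000
00000^
001010
001001
000110
000000
000000
000000
21) 000000
000000
>00001
001010
001001
000110
000000
000000
000000
22) 000000
000000
100001
v01010
001001
000110
000000
000000
000000
23) 000000
000000
100001
10101<
001001
000110
000000
000000
000000
24) 000000
000000
10000^
101011
001001
000110
000000
000000
000000
25) 000000
000000
1000<0
101011
001001
000110
000000
000000
000000
26) 000000
0000^0
100010
101011
001001
000110
000000
000000
000000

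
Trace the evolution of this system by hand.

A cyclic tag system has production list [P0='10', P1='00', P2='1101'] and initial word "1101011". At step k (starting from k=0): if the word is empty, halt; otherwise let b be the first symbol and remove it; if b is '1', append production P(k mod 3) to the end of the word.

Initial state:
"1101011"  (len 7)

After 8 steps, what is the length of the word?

[0] "1101011"  (len 7)
[1] "10101110"  (len 8)
[2] "010111000"  (len 9)
[3] "10111000"  (len 8)
[4] "011100010"  (len 9)
[5] "11100010"  (len 8)
[6] "11000101101"  (len 11)
[7] "100010110110"  (len 12)
[8] "0001011011000"  (len 13)

13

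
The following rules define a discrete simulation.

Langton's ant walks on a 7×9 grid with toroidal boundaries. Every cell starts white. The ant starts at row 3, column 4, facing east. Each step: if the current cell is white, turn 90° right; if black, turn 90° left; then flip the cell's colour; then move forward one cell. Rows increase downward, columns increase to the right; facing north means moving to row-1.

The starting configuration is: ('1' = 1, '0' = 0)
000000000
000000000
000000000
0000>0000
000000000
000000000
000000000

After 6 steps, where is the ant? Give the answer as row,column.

2,5

k=0  000000000
000000000
000000000
0000>0000
000000000
000000000
000000000
k=1  000000000
000000000
000000000
000010000
0000v0000
000000000
000000000
k=2  000000000
000000000
000000000
000010000
000<10000
000000000
000000000
k=3  000000000
000000000
000000000
000^10000
000110000
000000000
000000000
k=4  000000000
000000000
000000000
0001>0000
000110000
000000000
000000000
k=5  000000000
000000000
0000^0000
000100000
000110000
000000000
000000000
k=6  000000000
000000000
00001>000
000100000
000110000
000000000
000000000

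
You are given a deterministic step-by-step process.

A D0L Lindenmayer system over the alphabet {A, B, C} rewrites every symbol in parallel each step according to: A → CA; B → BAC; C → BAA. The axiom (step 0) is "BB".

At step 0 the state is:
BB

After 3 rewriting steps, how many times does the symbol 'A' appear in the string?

step 0: BB
step 1: BACBAC
step 2: BACCABAABACCABAA
step 3: BACCABAABAACABACCACABACCABAABAACABACCACA

20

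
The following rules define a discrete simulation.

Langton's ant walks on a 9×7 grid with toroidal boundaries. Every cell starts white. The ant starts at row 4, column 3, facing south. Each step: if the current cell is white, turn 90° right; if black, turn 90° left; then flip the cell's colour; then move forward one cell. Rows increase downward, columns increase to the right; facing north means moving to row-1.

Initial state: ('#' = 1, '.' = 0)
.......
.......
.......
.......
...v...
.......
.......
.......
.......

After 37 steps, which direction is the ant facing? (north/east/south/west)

east

gen 0: .......
.......
.......
.......
...v...
.......
.......
.......
.......
gen 1: .......
.......
.......
.......
..<#...
.......
.......
.......
.......
gen 2: .......
.......
.......
..^....
..##...
.......
.......
.......
.......
gen 3: .......
.......
.......
..#>...
..##...
.......
.......
.......
.......
gen 4: .......
.......
.......
..##...
..#v...
.......
.......
.......
.......
gen 5: .......
.......
.......
..##...
..#.>..
.......
.......
.......
.......
gen 6: .......
.......
.......
..##...
..#.#..
....v..
.......
.......
.......
gen 7: .......
.......
.......
..##...
..#.#..
...<#..
.......
.......
.......
gen 8: .......
.......
.......
..##...
..#^#..
...##..
.......
.......
.......
gen 9: .......
.......
.......
..##...
..##>..
...##..
.......
.......
.......
gen 10: .......
.......
.......
..##^..
..##...
...##..
.......
.......
.......
gen 11: .......
.......
.......
..###>.
..##...
...##..
.......
.......
.......
gen 12: .......
.......
.......
..####.
..##.v.
...##..
.......
.......
.......
gen 13: .......
.......
.......
..####.
..##<#.
...##..
.......
.......
.......
gen 14: .......
.......
.......
..##^#.
..####.
...##..
.......
.......
.......
gen 15: .......
.......
.......
..#<.#.
..####.
...##..
.......
.......
.......
gen 16: .......
.......
.......
..#..#.
..#v##.
...##..
.......
.......
.......
gen 17: .......
.......
.......
..#..#.
..#.>#.
...##..
.......
.......
.......
gen 18: .......
.......
.......
..#.^#.
..#..#.
...##..
.......
.......
.......
gen 19: .......
.......
.......
..#.#>.
..#..#.
...##..
.......
.......
.......
gen 20: .......
.......
.....^.
..#.#..
..#..#.
...##..
.......
.......
.......
gen 21: .......
.......
.....#>
..#.#..
..#..#.
...##..
.......
.......
.......
gen 22: .......
.......
.....##
..#.#.v
..#..#.
...##..
.......
.......
.......
gen 23: .......
.......
.....##
..#.#<#
..#..#.
...##..
.......
.......
.......
gen 24: .......
.......
.....^#
..#.###
..#..#.
...##..
.......
.......
.......
gen 25: .......
.......
....<.#
..#.###
..#..#.
...##..
.......
.......
.......
gen 26: .......
....^..
....#.#
..#.###
..#..#.
...##..
.......
.......
.......
gen 27: .......
....#>.
....#.#
..#.###
..#..#.
...##..
.......
.......
.......
gen 28: .......
....##.
....#v#
..#.###
..#..#.
...##..
.......
.......
.......
gen 29: .......
....##.
....<##
..#.###
..#..#.
...##..
.......
.......
.......
gen 30: .......
....##.
.....##
..#.v##
..#..#.
...##..
.......
.......
.......
gen 31: .......
....##.
.....##
..#..>#
..#..#.
...##..
.......
.......
.......
gen 32: .......
....##.
.....^#
..#...#
..#..#.
...##..
.......
.......
.......
gen 33: .......
....##.
....<.#
..#...#
..#..#.
...##..
.......
.......
.......
gen 34: .......
....^#.
....#.#
..#...#
..#..#.
...##..
.......
.......
.......
gen 35: .......
...<.#.
....#.#
..#...#
..#..#.
...##..
.......
.......
.......
gen 36: ...^...
...#.#.
....#.#
..#...#
..#..#.
...##..
.......
.......
.......
gen 37: ...#>..
...#.#.
....#.#
..#...#
..#..#.
...##..
.......
.......
.......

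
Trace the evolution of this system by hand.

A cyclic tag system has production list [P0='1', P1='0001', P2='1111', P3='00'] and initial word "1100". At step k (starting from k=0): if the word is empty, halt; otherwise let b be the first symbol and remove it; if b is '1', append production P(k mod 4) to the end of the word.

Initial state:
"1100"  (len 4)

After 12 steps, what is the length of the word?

gen 0: "1100"  (len 4)
gen 1: "1001"  (len 4)
gen 2: "0010001"  (len 7)
gen 3: "010001"  (len 6)
gen 4: "10001"  (len 5)
gen 5: "00011"  (len 5)
gen 6: "0011"  (len 4)
gen 7: "011"  (len 3)
gen 8: "11"  (len 2)
gen 9: "11"  (len 2)
gen 10: "10001"  (len 5)
gen 11: "00011111"  (len 8)
gen 12: "0011111"  (len 7)

7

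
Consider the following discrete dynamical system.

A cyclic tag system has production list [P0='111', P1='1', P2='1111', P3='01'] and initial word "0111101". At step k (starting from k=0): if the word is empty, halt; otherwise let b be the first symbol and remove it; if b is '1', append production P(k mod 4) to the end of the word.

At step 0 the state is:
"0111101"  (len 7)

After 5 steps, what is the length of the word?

step 0: "0111101"  (len 7)
step 1: "111101"  (len 6)
step 2: "111011"  (len 6)
step 3: "110111111"  (len 9)
step 4: "1011111101"  (len 10)
step 5: "011111101111"  (len 12)

12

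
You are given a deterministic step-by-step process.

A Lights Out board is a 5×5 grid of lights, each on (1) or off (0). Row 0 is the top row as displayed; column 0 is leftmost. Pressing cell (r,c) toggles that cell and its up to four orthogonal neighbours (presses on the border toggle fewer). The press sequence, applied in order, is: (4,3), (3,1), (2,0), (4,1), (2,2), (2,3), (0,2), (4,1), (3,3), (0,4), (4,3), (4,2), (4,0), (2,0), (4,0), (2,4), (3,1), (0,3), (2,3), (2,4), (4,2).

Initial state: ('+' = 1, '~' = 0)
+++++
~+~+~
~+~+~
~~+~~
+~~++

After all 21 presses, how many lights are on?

12

k=0  +++++
~+~+~
~+~+~
~~+~~
+~~++
k=1  +++++
~+~+~
~+~+~
~~++~
+~+~~
k=2  +++++
~+~+~
~~~+~
++~+~
+++~~
k=3  +++++
++~+~
++~+~
~+~+~
+++~~
k=4  +++++
++~+~
++~+~
~~~+~
~~~~~
k=5  +++++
++++~
+~+~~
~~++~
~~~~~
k=6  +++++
+++~~
+~~++
~~+~~
~~~~~
k=7  +~~~+
++~~~
+~~++
~~+~~
~~~~~
k=8  +~~~+
++~~~
+~~++
~++~~
+++~~
k=9  +~~~+
++~~~
+~~~+
~+~++
++++~
k=10  +~~+~
++~~+
+~~~+
~+~++
++++~
k=11  +~~+~
++~~+
+~~~+
~+~~+
++~~+
k=12  +~~+~
++~~+
+~~~+
~++~+
+~+++
k=13  +~~+~
++~~+
+~~~+
+++~+
~++++
k=14  +~~+~
~+~~+
~+~~+
~++~+
~++++
k=15  +~~+~
~+~~+
~+~~+
+++~+
+~+++
k=16  +~~+~
~+~~~
~+~+~
+++~~
+~+++
k=17  +~~+~
~+~~~
~~~+~
~~~~~
+++++
k=18  +~+~+
~+~+~
~~~+~
~~~~~
+++++
k=19  +~+~+
~+~~~
~~+~+
~~~+~
+++++
k=20  +~+~+
~+~~+
~~++~
~~~++
+++++
k=21  +~+~+
~+~~+
~~++~
~~+++
+~~~+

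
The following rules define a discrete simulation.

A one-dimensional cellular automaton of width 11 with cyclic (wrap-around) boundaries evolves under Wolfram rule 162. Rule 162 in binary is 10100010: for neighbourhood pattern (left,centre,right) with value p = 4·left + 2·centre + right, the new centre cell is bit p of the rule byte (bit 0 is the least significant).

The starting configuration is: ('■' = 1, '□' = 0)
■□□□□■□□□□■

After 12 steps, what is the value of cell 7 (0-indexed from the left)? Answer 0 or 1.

0

[0] ■□□□□■□□□□■
[1] □□□□■□□□□■□
[2] □□□■□□□□■□□
[3] □□■□□□□■□□□
[4] □■□□□□■□□□□
[5] ■□□□□■□□□□□
[6] □□□□■□□□□□■
[7] □□□■□□□□□■□
[8] □□■□□□□□■□□
[9] □■□□□□□■□□□
[10] ■□□□□□■□□□□
[11] □□□□□■□□□□■
[12] □□□□■□□□□■□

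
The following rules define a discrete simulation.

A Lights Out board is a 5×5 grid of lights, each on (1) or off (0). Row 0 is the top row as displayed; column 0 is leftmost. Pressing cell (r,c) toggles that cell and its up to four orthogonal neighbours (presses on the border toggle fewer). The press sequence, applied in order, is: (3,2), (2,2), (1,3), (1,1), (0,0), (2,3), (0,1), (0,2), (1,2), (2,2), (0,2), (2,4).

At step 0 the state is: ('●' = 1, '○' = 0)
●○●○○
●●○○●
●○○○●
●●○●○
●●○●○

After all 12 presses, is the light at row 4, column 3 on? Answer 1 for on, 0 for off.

step 0: ●○●○○
●●○○●
●○○○●
●●○●○
●●○●○
step 1: ●○●○○
●●○○●
●○●○●
●○●○○
●●●●○
step 2: ●○●○○
●●●○●
●●○●●
●○○○○
●●●●○
step 3: ●○●●○
●●○●○
●●○○●
●○○○○
●●●●○
step 4: ●●●●○
○○●●○
●○○○●
●○○○○
●●●●○
step 5: ○○●●○
●○●●○
●○○○●
●○○○○
●●●●○
step 6: ○○●●○
●○●○○
●○●●○
●○○●○
●●●●○
step 7: ●●○●○
●●●○○
●○●●○
●○○●○
●●●●○
step 8: ●○●○○
●●○○○
●○●●○
●○○●○
●●●●○
step 9: ●○○○○
●○●●○
●○○●○
●○○●○
●●●●○
step 10: ●○○○○
●○○●○
●●●○○
●○●●○
●●●●○
step 11: ●●●●○
●○●●○
●●●○○
●○●●○
●●●●○
step 12: ●●●●○
●○●●●
●●●●●
●○●●●
●●●●○

1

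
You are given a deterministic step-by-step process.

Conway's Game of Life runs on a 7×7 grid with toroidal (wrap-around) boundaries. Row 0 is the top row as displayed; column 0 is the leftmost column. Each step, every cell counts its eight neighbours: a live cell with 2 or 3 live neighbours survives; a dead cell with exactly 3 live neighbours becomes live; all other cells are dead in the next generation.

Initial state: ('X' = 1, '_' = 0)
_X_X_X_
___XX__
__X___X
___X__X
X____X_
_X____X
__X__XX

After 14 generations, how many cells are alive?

0) _X_X_X_
___XX__
__X___X
___X__X
X____X_
_X____X
__X__XX
1) ___X_XX
___XXX_
__X_XX_
X____XX
X____X_
_X_____
_XX_XXX
2) X______
__X____
_______
XX_____
XX___X_
_XX_X__
_XXXX_X
3) X______
_______
_X_____
XX____X
______X
____X_X
____XX_
4) _______
_______
_X_____
_X____X
______X
____X_X
____XXX
5) _____X_
_______
X______
_______
______X
X___X_X
____X_X
6) _____X_
_______
_______
_______
X____XX
X_____X
X___X_X
7) _____XX
_______
_______
______X
X____X_
_X_____
X______
8) ______X
_______
_______
______X
X_____X
XX____X
X_____X
9) X_____X
_______
_______
X_____X
_X___X_
_X___X_
_X___X_
10) X_____X
_______
_______
X_____X
_X___X_
XXX_XXX
_X___X_
11) X_____X
_______
_______
X_____X
__X_X__
__X_X__
__X_X__
12) _______
_______
_______
_______
_X___X_
_XX_XX_
_X___X_
13) _______
_______
_______
_______
_XX_XX_
XXX_XXX
_XX_XX_
14) _______
_______
_______
_______
__X_X__
_______
__X_X__

4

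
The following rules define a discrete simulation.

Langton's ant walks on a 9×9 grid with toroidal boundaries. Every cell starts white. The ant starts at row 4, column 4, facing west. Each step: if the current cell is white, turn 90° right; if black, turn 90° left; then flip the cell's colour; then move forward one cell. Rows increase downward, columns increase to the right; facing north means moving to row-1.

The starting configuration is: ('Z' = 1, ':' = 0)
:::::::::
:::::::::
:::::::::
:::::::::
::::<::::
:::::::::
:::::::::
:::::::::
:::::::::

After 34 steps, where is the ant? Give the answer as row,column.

5,7

k=0  :::::::::
:::::::::
:::::::::
:::::::::
::::<::::
:::::::::
:::::::::
:::::::::
:::::::::
k=1  :::::::::
:::::::::
:::::::::
::::^::::
::::Z::::
:::::::::
:::::::::
:::::::::
:::::::::
k=2  :::::::::
:::::::::
:::::::::
::::Z>:::
::::Z::::
:::::::::
:::::::::
:::::::::
:::::::::
k=3  :::::::::
:::::::::
:::::::::
::::ZZ:::
::::Zv:::
:::::::::
:::::::::
:::::::::
:::::::::
k=4  :::::::::
:::::::::
:::::::::
::::ZZ:::
::::<Z:::
:::::::::
:::::::::
:::::::::
:::::::::
k=5  :::::::::
:::::::::
:::::::::
::::ZZ:::
:::::Z:::
::::v::::
:::::::::
:::::::::
:::::::::
k=6  :::::::::
:::::::::
:::::::::
::::ZZ:::
:::::Z:::
:::<Z::::
:::::::::
:::::::::
:::::::::
k=7  :::::::::
:::::::::
:::::::::
::::ZZ:::
:::^:Z:::
:::ZZ::::
:::::::::
:::::::::
:::::::::
k=8  :::::::::
:::::::::
:::::::::
::::ZZ:::
:::Z>Z:::
:::ZZ::::
:::::::::
:::::::::
:::::::::
k=9  :::::::::
:::::::::
:::::::::
::::ZZ:::
:::ZZZ:::
:::Zv::::
:::::::::
:::::::::
:::::::::
k=10  :::::::::
:::::::::
:::::::::
::::ZZ:::
:::ZZZ:::
:::Z:>:::
:::::::::
:::::::::
:::::::::
k=11  :::::::::
:::::::::
:::::::::
::::ZZ:::
:::ZZZ:::
:::Z:Z:::
:::::v:::
:::::::::
:::::::::
k=12  :::::::::
:::::::::
:::::::::
::::ZZ:::
:::ZZZ:::
:::Z:Z:::
::::<Z:::
:::::::::
:::::::::
k=13  :::::::::
:::::::::
:::::::::
::::ZZ:::
:::ZZZ:::
:::Z^Z:::
::::ZZ:::
:::::::::
:::::::::
k=14  :::::::::
:::::::::
:::::::::
::::ZZ:::
:::ZZZ:::
:::ZZ>:::
::::ZZ:::
:::::::::
:::::::::
k=15  :::::::::
:::::::::
:::::::::
::::ZZ:::
:::ZZ^:::
:::ZZ::::
::::ZZ:::
:::::::::
:::::::::
k=16  :::::::::
:::::::::
:::::::::
::::ZZ:::
:::Z<::::
:::ZZ::::
::::ZZ:::
:::::::::
:::::::::
k=17  :::::::::
:::::::::
:::::::::
::::ZZ:::
:::Z:::::
:::Zv::::
::::ZZ:::
:::::::::
:::::::::
k=18  :::::::::
:::::::::
:::::::::
::::ZZ:::
:::Z:::::
:::Z:>:::
::::ZZ:::
:::::::::
:::::::::
k=19  :::::::::
:::::::::
:::::::::
::::ZZ:::
:::Z:::::
:::Z:Z:::
::::Zv:::
:::::::::
:::::::::
k=20  :::::::::
:::::::::
:::::::::
::::ZZ:::
:::Z:::::
:::Z:Z:::
::::Z:>::
:::::::::
:::::::::
k=21  :::::::::
:::::::::
:::::::::
::::ZZ:::
:::Z:::::
:::Z:Z:::
::::Z:Z::
::::::v::
:::::::::
k=22  :::::::::
:::::::::
:::::::::
::::ZZ:::
:::Z:::::
:::Z:Z:::
::::Z:Z::
:::::<Z::
:::::::::
k=23  :::::::::
:::::::::
:::::::::
::::ZZ:::
:::Z:::::
:::Z:Z:::
::::Z^Z::
:::::ZZ::
:::::::::
k=24  :::::::::
:::::::::
:::::::::
::::ZZ:::
:::Z:::::
:::Z:Z:::
::::ZZ>::
:::::ZZ::
:::::::::
k=25  :::::::::
:::::::::
:::::::::
::::ZZ:::
:::Z:::::
:::Z:Z^::
::::ZZ:::
:::::ZZ::
:::::::::
k=26  :::::::::
:::::::::
:::::::::
::::ZZ:::
:::Z:::::
:::Z:ZZ>:
::::ZZ:::
:::::ZZ::
:::::::::
k=27  :::::::::
:::::::::
:::::::::
::::ZZ:::
:::Z:::::
:::Z:ZZZ:
::::ZZ:v:
:::::ZZ::
:::::::::
k=28  :::::::::
:::::::::
:::::::::
::::ZZ:::
:::Z:::::
:::Z:ZZZ:
::::ZZ<Z:
:::::ZZ::
:::::::::
k=29  :::::::::
:::::::::
:::::::::
::::ZZ:::
:::Z:::::
:::Z:Z^Z:
::::ZZZZ:
:::::ZZ::
:::::::::
k=30  :::::::::
:::::::::
:::::::::
::::ZZ:::
:::Z:::::
:::Z:<:Z:
::::ZZZZ:
:::::ZZ::
:::::::::
k=31  :::::::::
:::::::::
:::::::::
::::ZZ:::
:::Z:::::
:::Z:::Z:
::::ZvZZ:
:::::ZZ::
:::::::::
k=32  :::::::::
:::::::::
:::::::::
::::ZZ:::
:::Z:::::
:::Z:::Z:
::::Z:>Z:
:::::ZZ::
:::::::::
k=33  :::::::::
:::::::::
:::::::::
::::ZZ:::
:::Z:::::
:::Z::^Z:
::::Z::Z:
:::::ZZ::
:::::::::
k=34  :::::::::
:::::::::
:::::::::
::::ZZ:::
:::Z:::::
:::Z::Z>:
::::Z::Z:
:::::ZZ::
:::::::::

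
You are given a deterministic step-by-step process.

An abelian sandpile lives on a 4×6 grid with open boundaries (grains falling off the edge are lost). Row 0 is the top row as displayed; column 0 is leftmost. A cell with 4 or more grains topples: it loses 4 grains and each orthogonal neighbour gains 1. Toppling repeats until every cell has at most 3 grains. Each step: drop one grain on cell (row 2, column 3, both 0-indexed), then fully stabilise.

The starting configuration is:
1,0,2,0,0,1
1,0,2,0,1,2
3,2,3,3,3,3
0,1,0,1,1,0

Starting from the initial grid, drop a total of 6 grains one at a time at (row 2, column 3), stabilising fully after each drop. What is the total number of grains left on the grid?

35

0) 1,0,2,0,0,1
1,0,2,0,1,2
3,2,3,3,3,3
0,1,0,1,1,0
1) 1,0,2,0,0,1
1,0,3,1,2,3
3,3,0,2,1,0
0,1,1,2,2,1
2) 1,0,2,0,0,1
1,0,3,1,2,3
3,3,0,3,1,0
0,1,1,2,2,1
3) 1,0,2,0,0,1
1,0,3,2,2,3
3,3,1,0,2,0
0,1,1,3,2,1
4) 1,0,2,0,0,1
1,0,3,2,2,3
3,3,1,1,2,0
0,1,1,3,2,1
5) 1,0,2,0,0,1
1,0,3,2,2,3
3,3,1,2,2,0
0,1,1,3,2,1
6) 1,0,2,0,0,1
1,0,3,2,2,3
3,3,1,3,2,0
0,1,1,3,2,1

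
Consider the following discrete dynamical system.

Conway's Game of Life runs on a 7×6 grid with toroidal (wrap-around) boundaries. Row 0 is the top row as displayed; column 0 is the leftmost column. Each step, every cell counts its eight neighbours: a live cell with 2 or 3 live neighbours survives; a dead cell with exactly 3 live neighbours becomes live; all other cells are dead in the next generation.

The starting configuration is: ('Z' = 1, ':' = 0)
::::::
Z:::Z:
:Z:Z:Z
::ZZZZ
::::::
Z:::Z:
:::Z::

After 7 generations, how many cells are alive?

4

t=0: ::::::
Z:::Z:
:Z:Z:Z
::ZZZZ
::::::
Z:::Z:
:::Z::
t=1: ::::::
Z:::ZZ
:Z::::
Z:ZZ:Z
::::::
::::::
::::::
t=2: :::::Z
Z::::Z
:ZZZ::
ZZZ:::
::::::
::::::
::::::
t=3: Z::::Z
ZZZ:ZZ
:::Z:Z
Z::Z::
:Z::::
::::::
::::::
t=4: ::::Z:
:ZZZ::
:::Z::
Z:Z:Z:
::::::
::::::
::::::
t=5: ::ZZ::
::ZZZ:
::::Z:
:::Z::
::::::
::::::
::::::
t=6: ::Z:Z:
::Z:Z:
::Z:Z:
::::::
::::::
::::::
::::::
t=7: ::::::
:ZZ:ZZ
::::::
::::::
::::::
::::::
::::::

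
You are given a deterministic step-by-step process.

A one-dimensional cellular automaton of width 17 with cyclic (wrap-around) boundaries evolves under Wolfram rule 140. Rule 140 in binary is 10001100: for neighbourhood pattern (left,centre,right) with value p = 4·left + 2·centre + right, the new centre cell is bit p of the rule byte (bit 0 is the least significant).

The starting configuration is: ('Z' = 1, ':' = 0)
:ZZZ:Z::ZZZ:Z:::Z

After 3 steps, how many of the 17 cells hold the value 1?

5

step 0: :ZZZ:Z::ZZZ:Z:::Z
step 1: :ZZ::Z::ZZ::Z:::Z
step 2: :Z:::Z::Z:::Z:::Z
step 3: :Z:::Z::Z:::Z:::Z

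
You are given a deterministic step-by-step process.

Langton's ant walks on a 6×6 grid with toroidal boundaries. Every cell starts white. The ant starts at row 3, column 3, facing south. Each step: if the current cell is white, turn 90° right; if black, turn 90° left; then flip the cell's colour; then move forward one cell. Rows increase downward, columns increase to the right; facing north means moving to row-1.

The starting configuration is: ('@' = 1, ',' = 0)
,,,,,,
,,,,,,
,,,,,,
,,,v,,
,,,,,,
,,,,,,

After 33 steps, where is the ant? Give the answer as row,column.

[0] ,,,,,,
,,,,,,
,,,,,,
,,,v,,
,,,,,,
,,,,,,
[1] ,,,,,,
,,,,,,
,,,,,,
,,<@,,
,,,,,,
,,,,,,
[2] ,,,,,,
,,,,,,
,,^,,,
,,@@,,
,,,,,,
,,,,,,
[3] ,,,,,,
,,,,,,
,,@>,,
,,@@,,
,,,,,,
,,,,,,
[4] ,,,,,,
,,,,,,
,,@@,,
,,@v,,
,,,,,,
,,,,,,
[5] ,,,,,,
,,,,,,
,,@@,,
,,@,>,
,,,,,,
,,,,,,
[6] ,,,,,,
,,,,,,
,,@@,,
,,@,@,
,,,,v,
,,,,,,
[7] ,,,,,,
,,,,,,
,,@@,,
,,@,@,
,,,<@,
,,,,,,
[8] ,,,,,,
,,,,,,
,,@@,,
,,@^@,
,,,@@,
,,,,,,
[9] ,,,,,,
,,,,,,
,,@@,,
,,@@>,
,,,@@,
,,,,,,
[10] ,,,,,,
,,,,,,
,,@@^,
,,@@,,
,,,@@,
,,,,,,
[11] ,,,,,,
,,,,,,
,,@@@>
,,@@,,
,,,@@,
,,,,,,
[12] ,,,,,,
,,,,,,
,,@@@@
,,@@,v
,,,@@,
,,,,,,
[13] ,,,,,,
,,,,,,
,,@@@@
,,@@<@
,,,@@,
,,,,,,
[14] ,,,,,,
,,,,,,
,,@@^@
,,@@@@
,,,@@,
,,,,,,
[15] ,,,,,,
,,,,,,
,,@<,@
,,@@@@
,,,@@,
,,,,,,
[16] ,,,,,,
,,,,,,
,,@,,@
,,@v@@
,,,@@,
,,,,,,
[17] ,,,,,,
,,,,,,
,,@,,@
,,@,>@
,,,@@,
,,,,,,
[18] ,,,,,,
,,,,,,
,,@,^@
,,@,,@
,,,@@,
,,,,,,
[19] ,,,,,,
,,,,,,
,,@,@>
,,@,,@
,,,@@,
,,,,,,
[20] ,,,,,,
,,,,,^
,,@,@,
,,@,,@
,,,@@,
,,,,,,
[21] ,,,,,,
>,,,,@
,,@,@,
,,@,,@
,,,@@,
,,,,,,
[22] ,,,,,,
@,,,,@
v,@,@,
,,@,,@
,,,@@,
,,,,,,
[23] ,,,,,,
@,,,,@
@,@,@<
,,@,,@
,,,@@,
,,,,,,
[24] ,,,,,,
@,,,,^
@,@,@@
,,@,,@
,,,@@,
,,,,,,
[25] ,,,,,,
@,,,<,
@,@,@@
,,@,,@
,,,@@,
,,,,,,
[26] ,,,,^,
@,,,@,
@,@,@@
,,@,,@
,,,@@,
,,,,,,
[27] ,,,,@>
@,,,@,
@,@,@@
,,@,,@
,,,@@,
,,,,,,
[28] ,,,,@@
@,,,@v
@,@,@@
,,@,,@
,,,@@,
,,,,,,
[29] ,,,,@@
@,,,<@
@,@,@@
,,@,,@
,,,@@,
,,,,,,
[30] ,,,,@@
@,,,,@
@,@,v@
,,@,,@
,,,@@,
,,,,,,
[31] ,,,,@@
@,,,,@
@,@,,>
,,@,,@
,,,@@,
,,,,,,
[32] ,,,,@@
@,,,,^
@,@,,,
,,@,,@
,,,@@,
,,,,,,
[33] ,,,,@@
@,,,<,
@,@,,,
,,@,,@
,,,@@,
,,,,,,

1,4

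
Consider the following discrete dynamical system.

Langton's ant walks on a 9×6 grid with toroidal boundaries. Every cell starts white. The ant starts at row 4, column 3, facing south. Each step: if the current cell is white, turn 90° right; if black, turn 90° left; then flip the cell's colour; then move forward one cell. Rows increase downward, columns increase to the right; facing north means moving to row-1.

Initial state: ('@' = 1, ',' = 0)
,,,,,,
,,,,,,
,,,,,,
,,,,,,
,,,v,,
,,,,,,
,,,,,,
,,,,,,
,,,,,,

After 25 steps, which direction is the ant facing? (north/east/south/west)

step 0: ,,,,,,
,,,,,,
,,,,,,
,,,,,,
,,,v,,
,,,,,,
,,,,,,
,,,,,,
,,,,,,
step 1: ,,,,,,
,,,,,,
,,,,,,
,,,,,,
,,<@,,
,,,,,,
,,,,,,
,,,,,,
,,,,,,
step 2: ,,,,,,
,,,,,,
,,,,,,
,,^,,,
,,@@,,
,,,,,,
,,,,,,
,,,,,,
,,,,,,
step 3: ,,,,,,
,,,,,,
,,,,,,
,,@>,,
,,@@,,
,,,,,,
,,,,,,
,,,,,,
,,,,,,
step 4: ,,,,,,
,,,,,,
,,,,,,
,,@@,,
,,@v,,
,,,,,,
,,,,,,
,,,,,,
,,,,,,
step 5: ,,,,,,
,,,,,,
,,,,,,
,,@@,,
,,@,>,
,,,,,,
,,,,,,
,,,,,,
,,,,,,
step 6: ,,,,,,
,,,,,,
,,,,,,
,,@@,,
,,@,@,
,,,,v,
,,,,,,
,,,,,,
,,,,,,
step 7: ,,,,,,
,,,,,,
,,,,,,
,,@@,,
,,@,@,
,,,<@,
,,,,,,
,,,,,,
,,,,,,
step 8: ,,,,,,
,,,,,,
,,,,,,
,,@@,,
,,@^@,
,,,@@,
,,,,,,
,,,,,,
,,,,,,
step 9: ,,,,,,
,,,,,,
,,,,,,
,,@@,,
,,@@>,
,,,@@,
,,,,,,
,,,,,,
,,,,,,
step 10: ,,,,,,
,,,,,,
,,,,,,
,,@@^,
,,@@,,
,,,@@,
,,,,,,
,,,,,,
,,,,,,
step 11: ,,,,,,
,,,,,,
,,,,,,
,,@@@>
,,@@,,
,,,@@,
,,,,,,
,,,,,,
,,,,,,
step 12: ,,,,,,
,,,,,,
,,,,,,
,,@@@@
,,@@,v
,,,@@,
,,,,,,
,,,,,,
,,,,,,
step 13: ,,,,,,
,,,,,,
,,,,,,
,,@@@@
,,@@<@
,,,@@,
,,,,,,
,,,,,,
,,,,,,
step 14: ,,,,,,
,,,,,,
,,,,,,
,,@@^@
,,@@@@
,,,@@,
,,,,,,
,,,,,,
,,,,,,
step 15: ,,,,,,
,,,,,,
,,,,,,
,,@<,@
,,@@@@
,,,@@,
,,,,,,
,,,,,,
,,,,,,
step 16: ,,,,,,
,,,,,,
,,,,,,
,,@,,@
,,@v@@
,,,@@,
,,,,,,
,,,,,,
,,,,,,
step 17: ,,,,,,
,,,,,,
,,,,,,
,,@,,@
,,@,>@
,,,@@,
,,,,,,
,,,,,,
,,,,,,
step 18: ,,,,,,
,,,,,,
,,,,,,
,,@,^@
,,@,,@
,,,@@,
,,,,,,
,,,,,,
,,,,,,
step 19: ,,,,,,
,,,,,,
,,,,,,
,,@,@>
,,@,,@
,,,@@,
,,,,,,
,,,,,,
,,,,,,
step 20: ,,,,,,
,,,,,,
,,,,,^
,,@,@,
,,@,,@
,,,@@,
,,,,,,
,,,,,,
,,,,,,
step 21: ,,,,,,
,,,,,,
>,,,,@
,,@,@,
,,@,,@
,,,@@,
,,,,,,
,,,,,,
,,,,,,
step 22: ,,,,,,
,,,,,,
@,,,,@
v,@,@,
,,@,,@
,,,@@,
,,,,,,
,,,,,,
,,,,,,
step 23: ,,,,,,
,,,,,,
@,,,,@
@,@,@<
,,@,,@
,,,@@,
,,,,,,
,,,,,,
,,,,,,
step 24: ,,,,,,
,,,,,,
@,,,,^
@,@,@@
,,@,,@
,,,@@,
,,,,,,
,,,,,,
,,,,,,
step 25: ,,,,,,
,,,,,,
@,,,<,
@,@,@@
,,@,,@
,,,@@,
,,,,,,
,,,,,,
,,,,,,

west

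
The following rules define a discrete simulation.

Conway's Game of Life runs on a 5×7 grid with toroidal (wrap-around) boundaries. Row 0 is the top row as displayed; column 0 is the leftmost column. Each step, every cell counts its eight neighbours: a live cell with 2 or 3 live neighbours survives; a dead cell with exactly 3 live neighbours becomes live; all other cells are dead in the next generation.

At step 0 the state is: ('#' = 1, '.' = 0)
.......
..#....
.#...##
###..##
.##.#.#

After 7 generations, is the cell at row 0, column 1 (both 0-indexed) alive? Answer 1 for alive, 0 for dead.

k=0  .......
..#....
.#...##
###..##
.##.#.#
k=1  .###...
.......
.....#.
...##..
..##..#
k=2  .#.#...
..#....
....#..
..####.
.#.....
k=3  .#.....
..##...
..#.##.
..####.
.#.....
k=4  .#.....
.####..
.#...#.
.##..#.
.#.##..
k=5  ##.....
##.##..
#....#.
##.#.#.
##.##..
k=6  ......#
..#.#..
...#.#.
...#.#.
...##..
k=7  ....##.
...###.
..##.#.
..##.#.
...###.

0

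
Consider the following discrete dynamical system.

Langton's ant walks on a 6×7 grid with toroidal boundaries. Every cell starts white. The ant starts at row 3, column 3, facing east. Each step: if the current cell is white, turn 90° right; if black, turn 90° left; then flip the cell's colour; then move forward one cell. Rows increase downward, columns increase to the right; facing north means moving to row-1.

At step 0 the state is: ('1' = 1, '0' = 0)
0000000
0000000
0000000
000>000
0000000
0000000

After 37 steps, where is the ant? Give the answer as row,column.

2,6

k=0  0000000
0000000
0000000
000>000
0000000
0000000
k=1  0000000
0000000
0000000
0001000
000v000
0000000
k=2  0000000
0000000
0000000
0001000
00<1000
0000000
k=3  0000000
0000000
0000000
00^1000
0011000
0000000
k=4  0000000
0000000
0000000
001>000
0011000
0000000
k=5  0000000
0000000
000^000
0010000
0011000
0000000
k=6  0000000
0000000
0001>00
0010000
0011000
0000000
k=7  0000000
0000000
0001100
0010v00
0011000
0000000
k=8  0000000
0000000
0001100
001<100
0011000
0000000
k=9  0000000
0000000
000^100
0011100
0011000
0000000
k=10  0000000
0000000
00<0100
0011100
0011000
0000000
k=11  0000000
00^0000
0010100
0011100
0011000
0000000
k=12  0000000
001>000
0010100
0011100
0011000
0000000
k=13  0000000
0011000
001v100
0011100
0011000
0000000
k=14  0000000
0011000
00<1100
0011100
0011000
0000000
k=15  0000000
0011000
0001100
00v1100
0011000
0000000
k=16  0000000
0011000
0001100
000>100
0011000
0000000
k=17  0000000
0011000
000^100
0000100
0011000
0000000
k=18  0000000
0011000
00<0100
0000100
0011000
0000000
k=19  0000000
00^1000
0010100
0000100
0011000
0000000
k=20  0000000
0<01000
0010100
0000100
0011000
0000000
k=21  0^00000
0101000
0010100
0000100
0011000
0000000
k=22  01>0000
0101000
0010100
0000100
0011000
0000000
k=23  0110000
01v1000
0010100
0000100
0011000
0000000
k=24  0110000
0<11000
0010100
0000100
0011000
0000000
k=25  0110000
0011000
0v10100
0000100
0011000
0000000
k=26  0110000
0011000
<110100
0000100
0011000
0000000
k=27  0110000
^011000
1110100
0000100
0011000
0000000
k=28  0110000
1>11000
1110100
0000100
0011000
0000000
k=29  0110000
1111000
1v10100
0000100
0011000
0000000
k=30  0110000
1111000
10>0100
0000100
0011000
0000000
k=31  0110000
11^1000
1000100
0000100
0011000
0000000
k=32  0110000
1<01000
1000100
0000100
0011000
0000000
k=33  0110000
1001000
1v00100
0000100
0011000
0000000
k=34  0110000
1001000
<100100
0000100
0011000
0000000
k=35  0110000
1001000
0100100
v000100
0011000
0000000
k=36  0110000
1001000
0100100
100010<
0011000
0000000
k=37  0110000
1001000
010010^
1000101
0011000
0000000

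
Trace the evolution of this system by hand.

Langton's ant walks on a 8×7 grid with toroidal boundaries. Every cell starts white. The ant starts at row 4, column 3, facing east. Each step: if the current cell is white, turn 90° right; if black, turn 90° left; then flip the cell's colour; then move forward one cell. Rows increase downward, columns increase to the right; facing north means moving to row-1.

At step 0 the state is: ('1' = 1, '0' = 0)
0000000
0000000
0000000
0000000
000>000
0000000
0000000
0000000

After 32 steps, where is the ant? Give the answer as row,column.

[0] 0000000
0000000
0000000
0000000
000>000
0000000
0000000
0000000
[1] 0000000
0000000
0000000
0000000
0001000
000v000
0000000
0000000
[2] 0000000
0000000
0000000
0000000
0001000
00<1000
0000000
0000000
[3] 0000000
0000000
0000000
0000000
00^1000
0011000
0000000
0000000
[4] 0000000
0000000
0000000
0000000
001>000
0011000
0000000
0000000
[5] 0000000
0000000
0000000
000^000
0010000
0011000
0000000
0000000
[6] 0000000
0000000
0000000
0001>00
0010000
0011000
0000000
0000000
[7] 0000000
0000000
0000000
0001100
0010v00
0011000
0000000
0000000
[8] 0000000
0000000
0000000
0001100
001<100
0011000
0000000
0000000
[9] 0000000
0000000
0000000
000^100
0011100
0011000
0000000
0000000
[10] 0000000
0000000
0000000
00<0100
0011100
0011000
0000000
0000000
[11] 0000000
0000000
00^0000
0010100
0011100
0011000
0000000
0000000
[12] 0000000
0000000
001>000
0010100
0011100
0011000
0000000
0000000
[13] 0000000
0000000
0011000
001v100
0011100
0011000
0000000
0000000
[14] 0000000
0000000
0011000
00<1100
0011100
0011000
0000000
0000000
[15] 0000000
0000000
0011000
0001100
00v1100
0011000
0000000
0000000
[16] 0000000
0000000
0011000
0001100
000>100
0011000
0000000
0000000
[17] 0000000
0000000
0011000
000^100
0000100
0011000
0000000
0000000
[18] 0000000
0000000
0011000
00<0100
0000100
0011000
0000000
0000000
[19] 0000000
0000000
00^1000
0010100
0000100
0011000
0000000
0000000
[20] 0000000
0000000
0<01000
0010100
0000100
0011000
0000000
0000000
[21] 0000000
0^00000
0101000
0010100
0000100
0011000
0000000
0000000
[22] 0000000
01>0000
0101000
0010100
0000100
0011000
0000000
0000000
[23] 0000000
0110000
01v1000
0010100
0000100
0011000
0000000
0000000
[24] 0000000
0110000
0<11000
0010100
0000100
0011000
0000000
0000000
[25] 0000000
0110000
0011000
0v10100
0000100
0011000
0000000
0000000
[26] 0000000
0110000
0011000
<110100
0000100
0011000
0000000
0000000
[27] 0000000
0110000
^011000
1110100
0000100
0011000
0000000
0000000
[28] 0000000
0110000
1>11000
1110100
0000100
0011000
0000000
0000000
[29] 0000000
0110000
1111000
1v10100
0000100
0011000
0000000
0000000
[30] 0000000
0110000
1111000
10>0100
0000100
0011000
0000000
0000000
[31] 0000000
0110000
11^1000
1000100
0000100
0011000
0000000
0000000
[32] 0000000
0110000
1<01000
1000100
0000100
0011000
0000000
0000000

2,1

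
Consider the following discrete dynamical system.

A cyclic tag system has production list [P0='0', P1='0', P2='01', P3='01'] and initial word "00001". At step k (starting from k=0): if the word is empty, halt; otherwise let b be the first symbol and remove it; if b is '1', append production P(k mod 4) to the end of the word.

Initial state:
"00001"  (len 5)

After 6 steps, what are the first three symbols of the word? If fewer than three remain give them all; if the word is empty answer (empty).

k=0  "00001"  (len 5)
k=1  "0001"  (len 4)
k=2  "001"  (len 3)
k=3  "01"  (len 2)
k=4  "1"  (len 1)
k=5  "0"  (len 1)
k=6  (halted — word empty)

(empty)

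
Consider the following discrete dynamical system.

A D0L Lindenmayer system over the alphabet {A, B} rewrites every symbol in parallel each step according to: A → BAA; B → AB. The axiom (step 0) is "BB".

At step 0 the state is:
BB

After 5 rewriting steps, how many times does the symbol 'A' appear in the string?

gen 0: BB
gen 1: ABAB
gen 2: BAAABBAAAB
gen 3: ABBAABAABAAABABBAABAABAAAB
gen 4: BAAABABBAABAAABBAABAAABBAABAABAAABBAAABABBAABAAABBAABAAABBAABAABAAAB
gen 5: ABBAABAABAAABBAAABABBAABAAABBAABAABAAABABBAABAAABBAABAABAA…BAABAAABABBAABAAABBAABAABAAABABBAABAAABBAABAAABBAABAABAAAB  (len 178)

110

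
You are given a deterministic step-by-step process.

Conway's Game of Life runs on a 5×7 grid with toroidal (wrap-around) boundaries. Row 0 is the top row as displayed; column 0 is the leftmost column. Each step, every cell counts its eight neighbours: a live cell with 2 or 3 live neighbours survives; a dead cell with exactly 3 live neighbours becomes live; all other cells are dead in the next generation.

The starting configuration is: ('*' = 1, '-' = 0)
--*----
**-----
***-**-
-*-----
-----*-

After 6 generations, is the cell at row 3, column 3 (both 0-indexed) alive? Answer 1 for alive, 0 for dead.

1

t=0: --*----
**-----
***-**-
-*-----
-----*-
t=1: -*-----
*--*--*
--*---*
***-***
-------
t=2: *------
***---*
--*-*--
****-**
--*--**
t=3: --*--*-
*-**--*
----*--
*------
--****-
t=4: -----*-
-******
**-*--*
-----*-
-******
t=5: -------
-*-*---
-*-*---
-------
--**--*
t=6: ---*---
-------
-------
---*---
-------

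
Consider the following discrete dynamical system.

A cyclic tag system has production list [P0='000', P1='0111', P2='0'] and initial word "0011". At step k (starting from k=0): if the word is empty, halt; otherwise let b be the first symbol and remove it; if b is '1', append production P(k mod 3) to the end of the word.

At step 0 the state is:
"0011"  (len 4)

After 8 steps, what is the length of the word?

t=0: "0011"  (len 4)
t=1: "011"  (len 3)
t=2: "11"  (len 2)
t=3: "10"  (len 2)
t=4: "0000"  (len 4)
t=5: "000"  (len 3)
t=6: "00"  (len 2)
t=7: "0"  (len 1)
t=8: (halted — word empty)

0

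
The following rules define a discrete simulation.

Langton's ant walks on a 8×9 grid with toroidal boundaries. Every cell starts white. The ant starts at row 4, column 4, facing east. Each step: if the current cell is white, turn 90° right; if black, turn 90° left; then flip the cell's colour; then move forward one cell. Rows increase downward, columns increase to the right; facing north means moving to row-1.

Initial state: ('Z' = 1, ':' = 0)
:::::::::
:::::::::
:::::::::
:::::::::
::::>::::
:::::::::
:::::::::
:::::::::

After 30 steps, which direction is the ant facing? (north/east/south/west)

east

k=0  :::::::::
:::::::::
:::::::::
:::::::::
::::>::::
:::::::::
:::::::::
:::::::::
k=1  :::::::::
:::::::::
:::::::::
:::::::::
::::Z::::
::::v::::
:::::::::
:::::::::
k=2  :::::::::
:::::::::
:::::::::
:::::::::
::::Z::::
:::<Z::::
:::::::::
:::::::::
k=3  :::::::::
:::::::::
:::::::::
:::::::::
:::^Z::::
:::ZZ::::
:::::::::
:::::::::
k=4  :::::::::
:::::::::
:::::::::
:::::::::
:::Z>::::
:::ZZ::::
:::::::::
:::::::::
k=5  :::::::::
:::::::::
:::::::::
::::^::::
:::Z:::::
:::ZZ::::
:::::::::
:::::::::
k=6  :::::::::
:::::::::
:::::::::
::::Z>:::
:::Z:::::
:::ZZ::::
:::::::::
:::::::::
k=7  :::::::::
:::::::::
:::::::::
::::ZZ:::
:::Z:v:::
:::ZZ::::
:::::::::
:::::::::
k=8  :::::::::
:::::::::
:::::::::
::::ZZ:::
:::Z<Z:::
:::ZZ::::
:::::::::
:::::::::
k=9  :::::::::
:::::::::
:::::::::
::::^Z:::
:::ZZZ:::
:::ZZ::::
:::::::::
:::::::::
k=10  :::::::::
:::::::::
:::::::::
:::<:Z:::
:::ZZZ:::
:::ZZ::::
:::::::::
:::::::::
k=11  :::::::::
:::::::::
:::^:::::
:::Z:Z:::
:::ZZZ:::
:::ZZ::::
:::::::::
:::::::::
k=12  :::::::::
:::::::::
:::Z>::::
:::Z:Z:::
:::ZZZ:::
:::ZZ::::
:::::::::
:::::::::
k=13  :::::::::
:::::::::
:::ZZ::::
:::ZvZ:::
:::ZZZ:::
:::ZZ::::
:::::::::
:::::::::
k=14  :::::::::
:::::::::
:::ZZ::::
:::<ZZ:::
:::ZZZ:::
:::ZZ::::
:::::::::
:::::::::
k=15  :::::::::
:::::::::
:::ZZ::::
::::ZZ:::
:::vZZ:::
:::ZZ::::
:::::::::
:::::::::
k=16  :::::::::
:::::::::
:::ZZ::::
::::ZZ:::
::::>Z:::
:::ZZ::::
:::::::::
:::::::::
k=17  :::::::::
:::::::::
:::ZZ::::
::::^Z:::
:::::Z:::
:::ZZ::::
:::::::::
:::::::::
k=18  :::::::::
:::::::::
:::ZZ::::
:::<:Z:::
:::::Z:::
:::ZZ::::
:::::::::
:::::::::
k=19  :::::::::
:::::::::
:::^Z::::
:::Z:Z:::
:::::Z:::
:::ZZ::::
:::::::::
:::::::::
k=20  :::::::::
:::::::::
::<:Z::::
:::Z:Z:::
:::::Z:::
:::ZZ::::
:::::::::
:::::::::
k=21  :::::::::
::^::::::
::Z:Z::::
:::Z:Z:::
:::::Z:::
:::ZZ::::
:::::::::
:::::::::
k=22  :::::::::
::Z>:::::
::Z:Z::::
:::Z:Z:::
:::::Z:::
:::ZZ::::
:::::::::
:::::::::
k=23  :::::::::
::ZZ:::::
::ZvZ::::
:::Z:Z:::
:::::Z:::
:::ZZ::::
:::::::::
:::::::::
k=24  :::::::::
::ZZ:::::
::<ZZ::::
:::Z:Z:::
:::::Z:::
:::ZZ::::
:::::::::
:::::::::
k=25  :::::::::
::ZZ:::::
:::ZZ::::
::vZ:Z:::
:::::Z:::
:::ZZ::::
:::::::::
:::::::::
k=26  :::::::::
::ZZ:::::
:::ZZ::::
:<ZZ:Z:::
:::::Z:::
:::ZZ::::
:::::::::
:::::::::
k=27  :::::::::
::ZZ:::::
:^:ZZ::::
:ZZZ:Z:::
:::::Z:::
:::ZZ::::
:::::::::
:::::::::
k=28  :::::::::
::ZZ:::::
:Z>ZZ::::
:ZZZ:Z:::
:::::Z:::
:::ZZ::::
:::::::::
:::::::::
k=29  :::::::::
::ZZ:::::
:ZZZZ::::
:ZvZ:Z:::
:::::Z:::
:::ZZ::::
:::::::::
:::::::::
k=30  :::::::::
::ZZ:::::
:ZZZZ::::
:Z:>:Z:::
:::::Z:::
:::ZZ::::
:::::::::
:::::::::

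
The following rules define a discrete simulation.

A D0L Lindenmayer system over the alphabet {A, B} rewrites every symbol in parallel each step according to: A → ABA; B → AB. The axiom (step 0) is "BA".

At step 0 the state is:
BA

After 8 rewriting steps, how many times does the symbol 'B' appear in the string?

1597

gen 0: BA
gen 1: ABABA
gen 2: ABAABABAABABA
gen 3: ABAABABAABAABABAABABAABAABABAABABA
gen 4: ABAABABAABAABABAABABAABAABABAABAABABAABABAABAABABAABABAABAABABAABAABABAABABAABAABABAABABA
gen 5: ABAABABAABAABABAABABAABAABABAABAABABAABABAABAABABAABABAABA…AABABAABABAABAABABAABABAABAABABAABAABABAABABAABAABABAABABA  (len 233)
gen 6: ABAABABAABAABABAABABAABAABABAABAABABAABABAABAABABAABABAABA…AABABAABABAABAABABAABABAABAABABAABAABABAABABAABAABABAABABA  (len 610)
gen 7: ABAABABAABAABABAABABAABAABABAABAABABAABABAABAABABAABABAABA…AABABAABABAABAABABAABABAABAABABAABAABABAABABAABAABABAABABA  (len 1597)
gen 8: ABAABABAABAABABAABABAABAABABAABAABABAABABAABAABABAABABAABA…AABABAABABAABAABABAABABAABAABABAABAABABAABABAABAABABAABABA  (len 4181)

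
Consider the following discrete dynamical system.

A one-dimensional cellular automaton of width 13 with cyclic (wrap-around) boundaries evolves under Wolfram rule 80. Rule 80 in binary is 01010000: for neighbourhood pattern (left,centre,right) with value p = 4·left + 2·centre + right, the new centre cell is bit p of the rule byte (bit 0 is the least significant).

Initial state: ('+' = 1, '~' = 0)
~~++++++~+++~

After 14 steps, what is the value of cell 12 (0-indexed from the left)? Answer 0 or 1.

step 0: ~~++++++~+++~
step 1: ~~~~~~~+~~~++
step 2: +~~~~~~~+~~~+
step 3: ++~~~~~~~+~~~
step 4: ~++~~~~~~~+~~
step 5: ~~++~~~~~~~+~
step 6: ~~~++~~~~~~~+
step 7: +~~~++~~~~~~~
step 8: ~+~~~++~~~~~~
step 9: ~~+~~~++~~~~~
step 10: ~~~+~~~++~~~~
step 11: ~~~~+~~~++~~~
step 12: ~~~~~+~~~++~~
step 13: ~~~~~~+~~~++~
step 14: ~~~~~~~+~~~++

1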